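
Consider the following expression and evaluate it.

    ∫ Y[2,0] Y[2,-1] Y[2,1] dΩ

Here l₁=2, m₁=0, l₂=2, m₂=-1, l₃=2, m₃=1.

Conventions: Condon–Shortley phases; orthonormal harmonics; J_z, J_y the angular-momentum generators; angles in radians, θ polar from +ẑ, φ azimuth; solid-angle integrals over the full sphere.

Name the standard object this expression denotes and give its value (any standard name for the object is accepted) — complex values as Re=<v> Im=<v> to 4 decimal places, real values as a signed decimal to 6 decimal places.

Gaunt coefficient, -0.090112

This is a Gaunt coefficient — the integral of a triple product of spherical harmonics over the sphere.
Rules hold: Σm=0, L=6 even, 0≤2≤4.
N = 5·5·5 = 125
Δ = 2!·2!·2!/7! = 1/630
Racah Σ t=0..2: t=0:+1/8 t=1:−1/1 t=2:+1/8 = -3/4
⇒ 3j(2 2 2; 0 0 0)² = 2/35, sgn -1
Racah Σ t=0..1: t=0:+1/4 t=1:−1/2 = -1/4
⇒ 3j(2 2 2; 0 -1 1)² = 1/70, sgn +1
4πI² = N·(3j₀)²·(3jₘ)² = 5/49
I = -1·√(0.102041/4π) = -0.09011188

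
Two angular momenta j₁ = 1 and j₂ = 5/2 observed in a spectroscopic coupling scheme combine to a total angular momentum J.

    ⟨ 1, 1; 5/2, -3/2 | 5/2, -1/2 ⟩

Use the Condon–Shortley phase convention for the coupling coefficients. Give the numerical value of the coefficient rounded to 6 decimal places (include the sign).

+0.676123  (= +√(16/35))

triangle: 1!·1!·4!/7! = 24/5040
(j±m)!: 2!·0!·1!·4!·2!·3! = 576
prefactor² = (2J+1)·Δ·N² = 576/35
  k=0: +1/(0!·1!·0!·1!·1!·3!) = 1/6
Σ = 1/6  ⇒  CG² = 576/35·(1/6)² = 16/35
CG = +√(16/35) = +0.676123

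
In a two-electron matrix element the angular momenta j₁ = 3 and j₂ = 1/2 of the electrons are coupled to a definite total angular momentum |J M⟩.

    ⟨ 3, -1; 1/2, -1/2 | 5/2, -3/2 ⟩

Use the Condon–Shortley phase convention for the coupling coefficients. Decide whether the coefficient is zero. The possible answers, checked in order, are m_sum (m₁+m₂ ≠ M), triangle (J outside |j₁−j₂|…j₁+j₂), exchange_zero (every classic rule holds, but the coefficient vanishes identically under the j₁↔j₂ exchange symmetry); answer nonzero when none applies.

m-sum: m₁+m₂ = -1+(-1/2) = -3/2, M = -3/2  ✓
triangle: |j₁−j₂| = 5/2 ≤ J = 5/2 ≤ j₁+j₂ = 7/2  ✓
exchange: j₁≠j₂ or m₁≠m₂ — the exchange symmetry imposes no constraint here
value check: CG = +√(2/7) = +0.534522 ≠ 0

nonzero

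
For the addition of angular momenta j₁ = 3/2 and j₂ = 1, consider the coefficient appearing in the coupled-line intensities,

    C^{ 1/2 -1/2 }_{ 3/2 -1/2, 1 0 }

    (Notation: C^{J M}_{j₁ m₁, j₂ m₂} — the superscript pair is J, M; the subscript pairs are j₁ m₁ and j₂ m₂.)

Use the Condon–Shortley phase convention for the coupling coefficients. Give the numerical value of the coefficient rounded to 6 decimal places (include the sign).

√[2·2!1!0!/4! · 1!2!1!1!0!1!] = √(1/3)
  +(−1)^1/∏(1,1,1,0,0,0)! = -1  (running -1)
⟨..|..⟩ = √(1/3)·(-1) = -0.577350

-0.577350  (= −√(1/3))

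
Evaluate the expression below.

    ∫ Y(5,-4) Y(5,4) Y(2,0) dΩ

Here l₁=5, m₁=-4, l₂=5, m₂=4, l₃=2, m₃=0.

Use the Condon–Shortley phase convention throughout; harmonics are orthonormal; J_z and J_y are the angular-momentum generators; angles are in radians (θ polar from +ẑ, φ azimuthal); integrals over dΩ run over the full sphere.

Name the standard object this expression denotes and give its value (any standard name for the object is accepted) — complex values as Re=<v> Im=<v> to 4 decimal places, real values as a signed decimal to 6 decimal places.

Gaunt coefficient, -0.097044

This is a Gaunt coefficient — the integral of a triple product of spherical harmonics over the sphere.
Rules hold: Σm=0, L=12 even, 0≤2≤10.
N = 11·11·5 = 605
Δ = 8!·2!·2!/13! = 1/38610
Racah Σ t=3..5: t=3:−1/2880 t=4:+1/576 t=5:−1/2880 = 1/960
⇒ 3j(5 5 2; 0 0 0)² = 10/429, sgn +1
Racah Σ t=7..8: t=7:−1/20160 t=8:+1/40320 = -1/40320
⇒ 3j(5 5 2; -4 4 0)² = 6/715, sgn -1
4πI² = N·(3j₀)²·(3jₘ)² = 20/169
I = -1·√(0.118343/4π) = -0.09704356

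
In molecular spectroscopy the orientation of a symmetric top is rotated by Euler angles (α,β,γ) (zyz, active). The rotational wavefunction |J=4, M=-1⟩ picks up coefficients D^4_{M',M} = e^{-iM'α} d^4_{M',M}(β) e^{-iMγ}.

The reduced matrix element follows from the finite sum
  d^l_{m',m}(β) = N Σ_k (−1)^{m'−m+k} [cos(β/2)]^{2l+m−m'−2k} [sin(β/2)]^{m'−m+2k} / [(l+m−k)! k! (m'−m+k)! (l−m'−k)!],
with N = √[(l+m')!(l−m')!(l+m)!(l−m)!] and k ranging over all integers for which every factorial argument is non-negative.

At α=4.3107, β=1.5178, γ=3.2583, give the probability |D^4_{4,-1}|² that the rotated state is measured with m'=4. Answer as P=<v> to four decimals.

Split into d^4_{4,-1}(β=1.5178) × two z-phases.
Half-angle: c=0.725593, s=0.688124. N=√(40320·1·6·120)=5387.986637
k: max(0,(-1)−(4))=0 … min(4+(-1),4−(4))=0
  k=0: (−1)^5·5387.9866/(720)·0.7256^3·0.6881^5 = -0.441069
d^4_{4,-1}(1.5178) = -0.441069
|D^4_{4,-1}|² = |d^4_{4,-1}(β)|² = (-0.441069)² = 0.194542 (the z-rotation phases have unit modulus)

P=0.1945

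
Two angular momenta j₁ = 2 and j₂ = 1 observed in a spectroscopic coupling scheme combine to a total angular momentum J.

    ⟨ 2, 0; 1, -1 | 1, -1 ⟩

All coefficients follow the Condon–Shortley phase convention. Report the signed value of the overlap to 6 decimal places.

+0.316228

triangle: 2!*2!*0!/5! = 4/120
(j±m)!: 2!*2!*0!*2!*0!*2! = 16
prefactor² = (2J+1)*Δ*N² = 8/5
  k=0: +1/(0!*2!*2!*0!*0!*0!) = 1/4
Σ = 1/4  ⇒  CG² = 8/5*(1/4)² = 1/10
CG = +√(1/10) = +0.316228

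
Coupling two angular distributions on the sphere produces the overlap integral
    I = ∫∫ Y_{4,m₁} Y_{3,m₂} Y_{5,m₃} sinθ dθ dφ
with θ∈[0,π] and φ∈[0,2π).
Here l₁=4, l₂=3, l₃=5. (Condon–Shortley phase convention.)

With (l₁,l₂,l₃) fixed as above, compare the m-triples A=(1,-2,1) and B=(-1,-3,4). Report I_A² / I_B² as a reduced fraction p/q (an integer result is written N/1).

625/1134

l's match ⇒ only the (l;m) 3-j factors differ between A and B.
A: triangle coeff Δ(4,3,5) = 1/180180; Σ_t [0,1]: t=0:+1/432 t=1:−1/1152 = 5/3456; (3j)²=625/36036 [(4 3 5; 1 -2 1)], sign=+1
B: triangle coeff Δ(4,3,5) = 1/180180; Σ_t [0,0]: t=0:+1/5760 = 1/5760; (3j)²=9/286 [(4 3 5; -1 -3 4)], sign=-1
I_A²/I_B² = (625/36036)/(9/286) = 625/1134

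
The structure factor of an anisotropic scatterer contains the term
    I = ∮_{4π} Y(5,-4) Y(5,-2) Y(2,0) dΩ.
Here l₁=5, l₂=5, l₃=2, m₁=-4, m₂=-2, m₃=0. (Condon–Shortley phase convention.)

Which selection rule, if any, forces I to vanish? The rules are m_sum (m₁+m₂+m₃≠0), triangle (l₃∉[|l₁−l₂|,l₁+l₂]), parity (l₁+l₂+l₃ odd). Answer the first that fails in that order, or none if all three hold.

azimuthal sum: -4 − 2 + 0 = -6  ✗
0 ≤ 2 ≤ 10 (triangle on l)
L = 5 + 5 + 2 = 12 (even)

m_sum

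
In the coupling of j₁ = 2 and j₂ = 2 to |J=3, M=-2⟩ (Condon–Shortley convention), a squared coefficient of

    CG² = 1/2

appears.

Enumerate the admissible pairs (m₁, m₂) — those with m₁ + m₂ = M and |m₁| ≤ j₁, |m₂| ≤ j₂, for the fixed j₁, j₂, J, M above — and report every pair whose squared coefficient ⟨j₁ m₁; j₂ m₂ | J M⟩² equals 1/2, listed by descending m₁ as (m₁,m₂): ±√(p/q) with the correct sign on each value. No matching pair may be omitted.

(0,-2): +√(1/2); (-2,0): −√(1/2)

Admissible pairs with m₁+m₂ = M = -2: (-2,0), (-1,-1), (0,-2)
  (m₁,m₂)=(0,-2): CG² = 1/2, CG = +√(1/2)   ← matches the target
  (m₁,m₂)=(-1,-1): CG² = 0/1, CG = 0
  (m₁,m₂)=(-2,0): CG² = 1/2, CG = −√(1/2)   ← matches the target
Pairs with CG² = 1/2: (0,-2): +√(1/2); (-2,0): −√(1/2)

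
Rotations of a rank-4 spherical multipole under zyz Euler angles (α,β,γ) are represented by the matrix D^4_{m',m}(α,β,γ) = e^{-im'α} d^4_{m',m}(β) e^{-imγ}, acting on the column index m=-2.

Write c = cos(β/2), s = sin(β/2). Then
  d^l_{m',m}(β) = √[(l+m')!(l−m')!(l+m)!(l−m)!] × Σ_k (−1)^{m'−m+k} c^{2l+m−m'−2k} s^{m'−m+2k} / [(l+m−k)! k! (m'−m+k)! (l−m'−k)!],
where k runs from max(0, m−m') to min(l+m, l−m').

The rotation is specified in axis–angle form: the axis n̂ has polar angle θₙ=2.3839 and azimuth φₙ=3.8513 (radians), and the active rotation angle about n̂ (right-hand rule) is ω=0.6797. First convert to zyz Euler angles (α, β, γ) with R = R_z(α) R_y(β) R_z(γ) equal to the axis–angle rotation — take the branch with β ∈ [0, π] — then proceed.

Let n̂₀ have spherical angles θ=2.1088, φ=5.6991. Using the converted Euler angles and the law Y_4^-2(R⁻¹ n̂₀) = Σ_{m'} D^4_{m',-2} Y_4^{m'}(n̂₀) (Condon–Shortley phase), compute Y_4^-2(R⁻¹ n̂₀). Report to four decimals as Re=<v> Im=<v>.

Axis–angle → zyz. n̂ = (sinθₙcosφₙ, sinθₙsinφₙ, cosθₙ) = (-0.521313, -0.447818, -0.726424), ω = 0.6797.
R = I cosω + sinω [n̂]ₓ + (1−cosω) n̂n̂ᵀ gives
  R = [+0.838159, +0.508483, -0.197320; -0.404718, +0.822329, +0.399972; +0.365641, -0.255381, +0.895035]
β = atan2(√(R₁₃²+R₂₃²), R₃₃) = 0.462287; α = atan2(R₂₃, R₁₃) mod 2π = 2.029098; γ = atan2(R₃₂, −R₃₁) mod 2π = 3.751276
Need the full column D^4_{m',-2} for m'=−4..4 at α=2.0291, β=0.4623, γ=3.7513.
cos(β/2)=0.973405, sin(β/2)=0.229091
d^4_{-4,-2}: single k=2 term ⇒ +0.236241;  D = -0.235306+0.021003i
d^4_{-3,-2}: k∈[1..2] ⇒ +0.709785 -0.117944 = +0.591841;  D = +0.307996+0.505385i
d^4_{-2,-2}: k∈[0..2] ⇒ +0.806025 -0.535745 +0.037093 = +0.307374;  D = +0.164617-0.259576i
d^4_{-1,-2}: k∈[0..2] ⇒ -0.804821 +0.222894 -0.008231 = -0.590158;  D = +0.586791+0.062951i
d^4_{0,-2}: k∈[0..2] ⇒ +0.423544 -0.062560 +0.001299 = +0.362283;  D = +0.124713+0.340141i
d^4_{1,-2}: k∈[0..2] ⇒ -0.148596 +0.012346 -0.000137 = -0.136386;  D = -0.094065+0.098758i
d^4_{2,-2}: k∈[0..2] ⇒ +0.037093 -0.001644 +0.000008 = +0.035457;  D = -0.033845-0.010572i
d^4_{3,-2}: k∈[0..1] ⇒ -0.006533 +0.000121 = -0.006412;  D = -0.000993-0.006335i
d^4_{4,-2}: single k=0 term ⇒ +0.000725;  D = +0.000592-0.000417i
Y_4^{m'}(θ=2.1088,φ=5.6991) and Σ D·Y over m':
  (-0.2353+0.0210i)·(-0.1668+0.1735i)  (+0.3080+0.5054i)·(+0.0733-0.3995i)  (+0.1646-0.2596i)·(+0.0810+0.1902i)  (+0.5868+0.0630i)·(+0.2018+0.1334i)  (+0.1247+0.3401i)·(-0.2607+0.0000i)  (-0.0941+0.0988i)·(-0.2018+0.1334i)  (-0.0338-0.0106i)·(+0.0810-0.1902i)  (-0.0010-0.0063i)·(-0.0733-0.3995i)  (+0.0006-0.0004i)·(-0.1668-0.1735i)
Y_4^-2(R⁻¹ n̂) = +0.398699-0.143803i

Re=0.3987 Im=-0.1438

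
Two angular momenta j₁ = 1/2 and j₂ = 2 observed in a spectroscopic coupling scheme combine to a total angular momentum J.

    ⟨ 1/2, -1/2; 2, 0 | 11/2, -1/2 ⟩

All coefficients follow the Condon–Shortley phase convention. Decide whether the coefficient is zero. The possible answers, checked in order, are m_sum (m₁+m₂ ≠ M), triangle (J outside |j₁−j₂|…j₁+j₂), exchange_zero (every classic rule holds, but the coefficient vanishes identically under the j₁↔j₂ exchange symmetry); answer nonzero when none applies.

m-sum: m₁+m₂ = -1/2+0 = -1/2, M = -1/2  ✓
triangle: need |j₁−j₂| ≤ J ≤ j₁+j₂, i.e. J ∈ [3/2, 5/2]; J = 11/2 is outside ✗ ⇒ coefficient is 0

triangle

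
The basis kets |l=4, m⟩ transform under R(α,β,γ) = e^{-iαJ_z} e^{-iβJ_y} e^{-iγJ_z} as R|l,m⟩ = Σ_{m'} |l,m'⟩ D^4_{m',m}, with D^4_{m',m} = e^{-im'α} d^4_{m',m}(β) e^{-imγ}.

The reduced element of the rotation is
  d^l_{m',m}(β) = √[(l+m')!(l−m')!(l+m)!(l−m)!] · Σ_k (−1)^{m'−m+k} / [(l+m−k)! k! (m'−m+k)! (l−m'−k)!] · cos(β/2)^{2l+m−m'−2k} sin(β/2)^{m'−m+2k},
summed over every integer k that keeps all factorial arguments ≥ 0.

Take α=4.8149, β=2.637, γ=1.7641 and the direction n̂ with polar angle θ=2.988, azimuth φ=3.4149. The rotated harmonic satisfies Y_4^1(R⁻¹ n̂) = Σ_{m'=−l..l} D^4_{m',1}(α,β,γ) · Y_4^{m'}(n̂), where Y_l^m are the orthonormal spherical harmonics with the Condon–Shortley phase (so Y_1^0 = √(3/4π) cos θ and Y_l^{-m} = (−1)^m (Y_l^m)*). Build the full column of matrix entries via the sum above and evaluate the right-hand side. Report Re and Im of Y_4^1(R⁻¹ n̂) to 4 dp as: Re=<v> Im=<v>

Need the full column D^4_{m',1} for m'=−4..4 at α=4.8149, β=2.6370, γ=1.7641.
cos(β/2)=0.249628, sin(β/2)=0.968342
d^4_{-4,1}: single k=5 term ⇒ +0.099110;  D = +0.021313-0.096791i
d^4_{-3,1}: k∈[4..5] ⇒ +0.045166 -0.407784 = -0.362618;  D = -0.360255-0.041332i
d^4_{-2,1}: k∈[3..5] ⇒ +0.012447 -0.280951 +0.845533 = +0.577029;  D = -0.006762+0.576989i
d^4_{-1,1}: k∈[2..5] ⇒ +0.002269 -0.102426 +0.770638 -0.773089 = -0.102607;  D = +0.102185-0.009303i
d^4_{0,1}: k∈[1..4] ⇒ +0.000262 -0.023617 +0.355378 -0.891270 = -0.559247;  D = +0.107433+0.548831i
d^4_{1,1}: k∈[0..3] ⇒ +0.000015 -0.003403 +0.102426 -0.513759 = -0.414721;  D = -0.396708+0.120899i
d^4_{2,1}: k∈[0..2] ⇒ -0.000248 +0.018671 -0.187301 = -0.168878;  D = -0.065504-0.155657i
d^4_{3,1}: k∈[0..1] ⇒ +0.001801 -0.045166 = -0.043365;  D = +0.038039-0.020822i
d^4_{4,1}: single k=0 term ⇒ -0.006586;  D = +0.003737+0.005424i
Y_4^{m'}(θ=2.988,φ=3.4149) and Σ D·Y over m':
  (+0.0213-0.0968i)·(+0.0001-0.0002i)  (-0.3603-0.0413i)·(+0.0030-0.0032i)  (-0.0068+0.5770i)·(+0.0390-0.0238i)  (+0.1022-0.0093i)·(+0.2642-0.0741i)  (+0.1074+0.5488i)·(+0.7493+0.0000i)  (-0.3967+0.1209i)·(-0.2642-0.0741i)  (-0.0655-0.1557i)·(+0.0390+0.0238i)  (+0.0380-0.0208i)·(-0.0030-0.0032i)  (+0.0037+0.0054i)·(+0.0001+0.0002i)
Y_4^1(R⁻¹ n̂) = +0.233725+0.414658i

Re=0.2337 Im=0.4147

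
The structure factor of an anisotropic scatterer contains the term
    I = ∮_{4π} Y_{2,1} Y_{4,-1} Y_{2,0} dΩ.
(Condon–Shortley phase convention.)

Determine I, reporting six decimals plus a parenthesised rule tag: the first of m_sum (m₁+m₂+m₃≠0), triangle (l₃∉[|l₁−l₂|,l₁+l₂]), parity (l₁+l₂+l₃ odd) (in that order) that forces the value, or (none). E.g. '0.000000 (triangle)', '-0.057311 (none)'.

-0.220728 (none)

m-sum 0 ✓  L=8 even ✓  2≤2≤6 ✓
Π(2lᵢ+1) = 5×9×5 = 225
triangle coeff Δ(2,4,2) = 1/630
Σ_t [2,2]: t=2:+1/16 = 1/16
(3j)²=2/35 [(2 4 2; 0 0 0)], sign=+1
Σ_t [1,1]: t=1:−1/24 = -1/24
(3j)²=1/21 [(2 4 2; 1 -1 0)], sign=-1
⇒ 4πI² = 30/49
I = (-1)√(30/49/(4π)) = -0.22072812
No selection rule forces the value: the integral is nonzero (none).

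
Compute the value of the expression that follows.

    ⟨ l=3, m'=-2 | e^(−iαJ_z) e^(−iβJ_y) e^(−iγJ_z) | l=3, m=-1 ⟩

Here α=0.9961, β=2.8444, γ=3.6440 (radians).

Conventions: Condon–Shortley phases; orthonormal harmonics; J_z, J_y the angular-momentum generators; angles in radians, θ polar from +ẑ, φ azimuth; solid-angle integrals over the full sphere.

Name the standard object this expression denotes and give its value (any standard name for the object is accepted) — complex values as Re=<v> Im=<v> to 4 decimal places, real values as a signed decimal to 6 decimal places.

Wigner D-matrix element, Re=-0.0157 Im=0.0118

This is a Wigner D-matrix element — the rotation-matrix element ⟨l m'| R(α,β,γ) |l m⟩ in the angular-momentum basis.
First d^3_{-2,-1}(β=2.8444), then the phase factors e^{-i(-2)α} and e^{-i(-1)γ}:
Half-angle: c=0.148050, s=0.988980. N=√(1·120·2·24)=75.894664
k: max(0,(-1)−(-2))=1 … min(3+(-1),3−(-2))=2
  k=1: (−1)^0·75.8947/(24)·0.1481^5·0.9890^1 = +0.000222
  k=2: (−1)^1·75.8947/(12)·0.1481^3·0.9890^3 = -0.019853
d^3_{-2,-1}(2.8444) = +0.000222 -0.019853 = -0.019630
Attach z-rotation phases: D = e^{-i(-2)(0.9961)}·(-0.019630)·e^{-i(-1)(3.6440)} = -0.015663+0.011833i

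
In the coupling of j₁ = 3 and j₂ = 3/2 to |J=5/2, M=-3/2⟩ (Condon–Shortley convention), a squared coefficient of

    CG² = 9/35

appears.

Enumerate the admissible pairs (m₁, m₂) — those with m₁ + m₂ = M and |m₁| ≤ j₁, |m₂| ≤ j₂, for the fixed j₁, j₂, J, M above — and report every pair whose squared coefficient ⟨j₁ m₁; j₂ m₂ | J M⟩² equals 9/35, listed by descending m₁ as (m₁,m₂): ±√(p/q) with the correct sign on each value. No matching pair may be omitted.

Admissible pairs with m₁+m₂ = M = -3/2: (-3,3/2), (-2,1/2), (-1,-1/2), (0,-3/2)
  (m₁,m₂)=(0,-3/2): CG² = 9/35, CG = +√(9/35)   ← matches the target
  (m₁,m₂)=(-1,-1/2): CG² = 7/20, CG = −√(7/20)
  (m₁,m₂)=(-2,1/2): CG² = 1/14, CG = +√(1/14)
  (m₁,m₂)=(-3,3/2): CG² = 9/28, CG = +√(9/28)
Pairs with CG² = 9/35: (0,-3/2): +√(9/35)

(0,-3/2): +√(9/35)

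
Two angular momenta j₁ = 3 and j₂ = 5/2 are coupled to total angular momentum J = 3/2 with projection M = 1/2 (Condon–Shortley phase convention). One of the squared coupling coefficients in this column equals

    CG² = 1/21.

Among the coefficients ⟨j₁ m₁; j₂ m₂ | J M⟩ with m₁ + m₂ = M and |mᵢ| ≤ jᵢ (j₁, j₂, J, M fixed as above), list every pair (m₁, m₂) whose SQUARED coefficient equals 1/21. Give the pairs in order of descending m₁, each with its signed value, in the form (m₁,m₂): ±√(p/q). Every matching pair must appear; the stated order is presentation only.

(2,-3/2): −√(1/21)

Admissible pairs with m₁+m₂ = M = 1/2: (-2,5/2), (-1,3/2), (0,1/2), (1,-1/2), (2,-3/2), (3,-5/2)
  (m₁,m₂)=(3,-5/2): CG² = 5/14, CG = +√(5/14)
  (m₁,m₂)=(2,-3/2): CG² = 1/21, CG = −√(1/21)   ← matches the target
  (m₁,m₂)=(1,-1/2): CG² = 1/105, CG = −√(1/105)
  (m₁,m₂)=(0,1/2): CG² = 4/35, CG = +√(4/35)
  (m₁,m₂)=(-1,3/2): CG² = 7/30, CG = −√(7/30)
  (m₁,m₂)=(-2,5/2): CG² = 5/21, CG = +√(5/21)
Pairs with CG² = 1/21: (2,-3/2): −√(1/21)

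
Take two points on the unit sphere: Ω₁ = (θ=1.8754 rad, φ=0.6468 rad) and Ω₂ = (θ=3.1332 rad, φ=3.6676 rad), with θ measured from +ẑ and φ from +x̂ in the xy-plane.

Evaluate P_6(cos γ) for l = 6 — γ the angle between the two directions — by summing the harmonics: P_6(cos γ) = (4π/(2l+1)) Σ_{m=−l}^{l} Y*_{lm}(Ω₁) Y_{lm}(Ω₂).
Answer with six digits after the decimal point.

0.112778

Expand P_6 via completeness: Σ_{m} conj(Y_{6,m}) at Ω₁ times Y_{6,m} at Ω₂ —
  [-6]  conj(Y_{6,-6})(Ω₁) = (-0.269070, -0.245295) ; Y_{6,-6}(Ω₂) = (-0.000000, 0.000000) ; Δ = (0.000000, 0.000000)
  [-5]  conj(Y_{6,-5})(Ω₁) = (0.394838, 0.036590) ; Y_{6,-5}(Ω₂) = (-0.000000, -0.000000) ; Δ = (-0.000000, -0.000000)
  [-4]  conj(Y_{6,-4})(Ω₁) = (0.002653, -0.001643) ; Y_{6,-4}(Ω₂) = (-0.000000, -0.000000) ; Δ = (-0.000000, -0.000000)
  [-3]  conj(Y_{6,-3})(Ω₁) = (-0.123185, 0.317973) ; Y_{6,-3}(Ω₂) = (-0.000000, -0.000003) ; Δ = (0.000001, 0.000000)
  [-2]  conj(Y_{6,-2})(Ω₁) = (-0.028559, -0.100374) ; Y_{6,-2}(Ω₂) = (0.000182, -0.000319) ; Δ = (-0.000037, -0.000009)
  [-1]  conj(Y_{6,-1})(Ω₁) = (-0.241601, -0.182449) ; Y_{6,-1}(Ω₂) = (0.023913, -0.013883) ; Δ = (-0.008310, -0.001009)
  [+0]  conj(Y_{6,0})(Ω₁) = (0.131217, -0.000000) ; Y_{6,0}(Ω₂) = (1.016355, 0.000000) ; Δ = (0.133363, 0.000000)
  [+1]  conj(Y_{6,1})(Ω₁) = (0.241601, -0.182449) ; Y_{6,1}(Ω₂) = (-0.023913, -0.013883) ; Δ = (-0.008310, 0.001009)
  [+2]  conj(Y_{6,2})(Ω₁) = (-0.028559, 0.100374) ; Y_{6,2}(Ω₂) = (0.000182, 0.000319) ; Δ = (-0.000037, 0.000009)
  [+3]  conj(Y_{6,3})(Ω₁) = (0.123185, 0.317973) ; Y_{6,3}(Ω₂) = (0.000000, -0.000003) ; Δ = (0.000001, -0.000000)
  [+4]  conj(Y_{6,4})(Ω₁) = (0.002653, 0.001643) ; Y_{6,4}(Ω₂) = (-0.000000, 0.000000) ; Δ = (-0.000000, 0.000000)
  [+5]  conj(Y_{6,5})(Ω₁) = (-0.394838, 0.036590) ; Y_{6,5}(Ω₂) = (0.000000, -0.000000) ; Δ = (-0.000000, 0.000000)
  [+6]  conj(Y_{6,6})(Ω₁) = (-0.269070, 0.245295) ; Y_{6,6}(Ω₂) = (-0.000000, -0.000000) ; Δ = (0.000000, -0.000000)
Total Σ_m = (0.116670, 0.000000). Multiply by 0.966644: (0.112778, 0.000000). P_6(cos γ) = 0.112778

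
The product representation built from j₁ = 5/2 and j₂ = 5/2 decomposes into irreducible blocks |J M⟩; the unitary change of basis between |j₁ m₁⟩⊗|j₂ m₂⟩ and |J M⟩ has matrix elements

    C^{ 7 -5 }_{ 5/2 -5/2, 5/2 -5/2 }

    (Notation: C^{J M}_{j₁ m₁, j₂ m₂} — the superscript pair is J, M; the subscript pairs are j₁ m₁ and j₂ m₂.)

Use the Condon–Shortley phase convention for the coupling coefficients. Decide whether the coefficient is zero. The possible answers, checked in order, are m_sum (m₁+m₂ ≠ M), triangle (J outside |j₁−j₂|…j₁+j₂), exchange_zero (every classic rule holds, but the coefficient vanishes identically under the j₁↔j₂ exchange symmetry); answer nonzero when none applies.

m-sum: m₁+m₂ = -5/2+(-5/2) = -5, M = -5  ✓
triangle: need |j₁−j₂| ≤ J ≤ j₁+j₂, i.e. J ∈ [0, 5]; J = 7 is outside ✗ ⇒ coefficient is 0

triangle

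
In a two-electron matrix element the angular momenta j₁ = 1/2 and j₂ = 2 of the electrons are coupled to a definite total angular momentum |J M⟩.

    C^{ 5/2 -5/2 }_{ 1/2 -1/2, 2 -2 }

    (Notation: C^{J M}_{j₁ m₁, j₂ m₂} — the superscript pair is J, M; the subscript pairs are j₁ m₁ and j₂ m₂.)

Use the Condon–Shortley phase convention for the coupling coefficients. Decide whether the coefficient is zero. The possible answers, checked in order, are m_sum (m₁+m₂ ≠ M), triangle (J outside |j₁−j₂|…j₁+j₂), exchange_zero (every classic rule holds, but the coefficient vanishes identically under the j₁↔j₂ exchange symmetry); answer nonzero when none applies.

m-sum: m₁+m₂ = -1/2+(-2) = -5/2, M = -5/2  ✓
triangle: |j₁−j₂| = 3/2 ≤ J = 5/2 ≤ j₁+j₂ = 5/2  ✓
exchange: j₁≠j₂ or m₁≠m₂ — the exchange symmetry imposes no constraint here
value check: CG = +1 = +1.000000 ≠ 0

nonzero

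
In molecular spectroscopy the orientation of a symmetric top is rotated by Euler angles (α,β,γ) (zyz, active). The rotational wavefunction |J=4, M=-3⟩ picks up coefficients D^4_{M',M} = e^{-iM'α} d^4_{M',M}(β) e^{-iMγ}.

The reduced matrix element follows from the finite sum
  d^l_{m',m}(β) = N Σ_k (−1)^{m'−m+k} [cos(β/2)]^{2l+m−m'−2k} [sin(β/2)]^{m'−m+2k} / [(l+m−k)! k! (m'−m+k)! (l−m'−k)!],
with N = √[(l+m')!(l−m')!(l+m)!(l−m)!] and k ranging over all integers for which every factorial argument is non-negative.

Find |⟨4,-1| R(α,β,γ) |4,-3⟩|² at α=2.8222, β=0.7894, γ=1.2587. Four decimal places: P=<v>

D^4_{-1,-3}(2.8222,0.7894,1.2587) = e^{-i·-1·2.8222}·d^4_{-1,-3}(0.7894)·e^{-i·-3·1.2587}. Compute d first:
Half-angle: c=0.923112, s=0.384531. N=√(6·120·1·5040)=1904.940944
Admissible k: 0..1 (factorial args all ≥0)
  k=0: (−1)^2·1904.9409/(240)·0.9231^6·0.3845^2 = +0.726206
  k=1: (−1)^3·1904.9409/(144)·0.9231^4·0.3845^4 = -0.210021
d^4_{-1,-3}(0.7894) = +0.726206 -0.210021 = +0.516185
|D^4_{-1,-3}|² = |d^4_{-1,-3}(β)|² = (+0.516185)² = 0.266447 (the z-rotation phases have unit modulus)

P=0.2664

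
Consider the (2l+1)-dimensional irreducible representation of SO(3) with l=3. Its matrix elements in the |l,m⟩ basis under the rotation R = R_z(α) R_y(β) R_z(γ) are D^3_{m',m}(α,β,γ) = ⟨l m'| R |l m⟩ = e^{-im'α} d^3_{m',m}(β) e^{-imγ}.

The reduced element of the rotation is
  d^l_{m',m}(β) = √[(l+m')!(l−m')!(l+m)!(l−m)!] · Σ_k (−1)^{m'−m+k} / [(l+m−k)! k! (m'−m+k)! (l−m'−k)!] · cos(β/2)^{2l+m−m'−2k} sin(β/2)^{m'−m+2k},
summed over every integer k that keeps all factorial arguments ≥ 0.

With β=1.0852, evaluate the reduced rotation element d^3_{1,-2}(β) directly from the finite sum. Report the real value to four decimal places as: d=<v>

d=-0.4475

d^3_{1,-2}(β=1.0852) via the finite sum:
Half-angle: c=0.856369, s=0.516364. N=√(24·2·1·120)=75.894664
Admissible k: 0..1 (factorial args all ≥0)
  k=0: (−1)^3·75.8947/(12)·0.8564^3·0.5164^3 = -0.546867
  k=1: (−1)^4·75.8947/(24)·0.8564^1·0.5164^5 = +0.099413
d^3_{1,-2}(1.0852) = -0.546867 +0.099413 = -0.447454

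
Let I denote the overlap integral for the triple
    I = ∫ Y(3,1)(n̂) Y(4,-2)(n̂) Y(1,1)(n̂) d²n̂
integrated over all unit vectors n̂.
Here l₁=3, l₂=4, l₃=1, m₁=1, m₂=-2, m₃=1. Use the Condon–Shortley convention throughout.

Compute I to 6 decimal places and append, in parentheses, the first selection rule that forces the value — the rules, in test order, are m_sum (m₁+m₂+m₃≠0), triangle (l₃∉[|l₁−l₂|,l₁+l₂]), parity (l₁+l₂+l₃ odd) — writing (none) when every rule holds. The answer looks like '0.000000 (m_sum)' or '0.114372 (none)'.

Rules hold: Σm=0, L=8 even, 1≤1≤7.
N = 7·9·3 = 189
Δ = 6!·0!·2!/9! = 1/252
Racah Σ t=3..3: t=3:−1/36 = -1/36
⇒ 3j(3 4 1; 0 0 0)² = 4/63, sgn +1
Racah Σ t=2..2: t=2:+1/96 = 1/96
⇒ 3j(3 4 1; 1 -2 1)² = 5/84, sgn +1
4πI² = N·(3j₀)²·(3jₘ)² = 5/7
I = +1·√(0.714286/4π) = 0.23841361
No selection rule forces the value: the integral is nonzero (none).

0.238414 (none)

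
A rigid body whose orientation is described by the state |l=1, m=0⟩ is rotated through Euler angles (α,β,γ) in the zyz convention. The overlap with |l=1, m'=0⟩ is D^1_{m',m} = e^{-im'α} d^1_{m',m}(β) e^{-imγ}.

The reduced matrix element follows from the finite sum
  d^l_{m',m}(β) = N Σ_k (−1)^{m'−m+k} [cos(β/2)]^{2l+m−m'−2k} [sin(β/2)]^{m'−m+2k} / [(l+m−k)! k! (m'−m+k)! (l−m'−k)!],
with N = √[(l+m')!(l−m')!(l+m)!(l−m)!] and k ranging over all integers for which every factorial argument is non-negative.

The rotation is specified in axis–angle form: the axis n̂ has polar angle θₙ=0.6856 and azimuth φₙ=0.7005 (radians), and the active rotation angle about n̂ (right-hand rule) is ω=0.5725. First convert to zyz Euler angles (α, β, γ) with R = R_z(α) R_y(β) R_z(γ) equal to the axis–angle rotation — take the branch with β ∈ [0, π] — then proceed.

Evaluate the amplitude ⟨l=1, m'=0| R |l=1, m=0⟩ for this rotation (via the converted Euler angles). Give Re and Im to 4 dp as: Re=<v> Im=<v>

Re=0.9361 Im=0.0000

Axis–angle → zyz. n̂ = (sinθₙcosφₙ, sinθₙsinφₙ, cosθₙ) = (+0.484046, +0.408120, +0.774039), ω = 0.5725.
R = I cosω + sinω [n̂]ₓ + (1−cosω) n̂n̂ᵀ gives
  R = [+0.877909, -0.387825, +0.280835; +0.450824, +0.867108, -0.211854; -0.161352, +0.312596, +0.936082]
β = atan2(√(R₁₃²+R₂₃²), R₃₃) = 0.359474; α = atan2(R₂₃, R₁₃) mod 2π = 5.636891; γ = atan2(R₃₂, −R₃₁) mod 2π = 1.094299
First d^1_{0,0}(β=0.3595), then the phase factors e^{-i(0)α} and e^{-i(0)γ}:
With c≡cos(β/2)=0.983891 and s≡sin(β/2)=0.178771, N=[1·1·1·1]^{1/2}=1.000000
Admissible k: 0..1 (factorial args all ≥0)
  k=0: (−1)^0·1.0000/(1)·0.9839^2·0.1788^0 = +0.968041
  k=1: (−1)^1·1.0000/(1)·0.9839^0·0.1788^2 = -0.031959
d^1_{0,0}(0.3595) = +0.968041 -0.031959 = +0.936082
Phases: e^{-i·(0)·5.6369}=+1.000000+0.000000i, e^{-i·(0)·1.0943}=+1.000000+0.000000i ⇒ D=+0.936082+0.000000i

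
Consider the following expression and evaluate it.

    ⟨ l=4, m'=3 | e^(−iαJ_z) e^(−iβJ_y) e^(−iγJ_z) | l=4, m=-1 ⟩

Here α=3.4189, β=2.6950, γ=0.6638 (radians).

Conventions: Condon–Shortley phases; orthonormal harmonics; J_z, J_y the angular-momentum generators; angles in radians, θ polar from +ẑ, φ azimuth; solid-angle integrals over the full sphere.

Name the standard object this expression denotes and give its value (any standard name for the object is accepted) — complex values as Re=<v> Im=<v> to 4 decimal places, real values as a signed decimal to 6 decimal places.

Wigner D-matrix element, Re=0.3016 Im=-0.0512

This is a Wigner D-matrix element — the rotation-matrix element ⟨l m'| R(α,β,γ) |l m⟩ in the angular-momentum basis.
Split into d^4_{3,-1}(β=2.6950) × two z-phases.
With c≡cos(β/2)=0.221445 and s≡sin(β/2)=0.975173, N=[5040·1·6·120]^{1/2}=1904.940944
k: max(0,(-1)−(3))=0 … min(4+(-1),4−(3))=1
  k=0: (−1)^4·1904.9409/(144)·0.2214^4·0.9752^4 = +0.028768
  k=1: (−1)^5·1904.9409/(240)·0.2214^2·0.9752^6 = -0.334729
d^4_{3,-1}(2.6950) = +0.028768 -0.334729 = -0.305960
D = (-0.673456+0.739227i)·(-0.305960)·(+0.787657+0.616114i) = +0.301647-0.051197i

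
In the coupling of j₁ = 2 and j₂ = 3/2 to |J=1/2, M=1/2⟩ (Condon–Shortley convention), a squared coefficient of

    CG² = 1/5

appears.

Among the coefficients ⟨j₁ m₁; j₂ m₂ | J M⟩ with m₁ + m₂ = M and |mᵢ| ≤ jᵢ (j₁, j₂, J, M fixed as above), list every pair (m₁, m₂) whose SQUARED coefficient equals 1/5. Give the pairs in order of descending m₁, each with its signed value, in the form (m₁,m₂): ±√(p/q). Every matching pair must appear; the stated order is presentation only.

(0,1/2): +√(1/5)

Admissible pairs with m₁+m₂ = M = 1/2: (-1,3/2), (0,1/2), (1,-1/2), (2,-3/2)
  (m₁,m₂)=(2,-3/2): CG² = 2/5, CG = +√(2/5)
  (m₁,m₂)=(1,-1/2): CG² = 3/10, CG = −√(3/10)
  (m₁,m₂)=(0,1/2): CG² = 1/5, CG = +√(1/5)   ← matches the target
  (m₁,m₂)=(-1,3/2): CG² = 1/10, CG = −√(1/10)
Pairs with CG² = 1/5: (0,1/2): +√(1/5)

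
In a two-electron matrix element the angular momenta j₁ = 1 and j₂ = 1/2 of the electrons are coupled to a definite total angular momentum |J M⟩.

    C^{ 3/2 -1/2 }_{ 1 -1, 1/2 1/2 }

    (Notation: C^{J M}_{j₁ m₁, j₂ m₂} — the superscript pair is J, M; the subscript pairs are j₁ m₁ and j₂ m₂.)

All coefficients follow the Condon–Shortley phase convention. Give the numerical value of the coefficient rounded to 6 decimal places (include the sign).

triangle: 0!×2!×1!/4! = 2/24
(j±m)!: 0!×2!×1!×0!×1!×2! = 4
prefactor² = (2J+1)×Δ×N² = 4/3
  k=0: +1/(0!×0!×2!×1!×0!×0!) = 1/2
Σ = 1/2  ⇒  CG² = 4/3×(1/2)² = 1/3
CG = +√(1/3) = +0.577350

+0.577350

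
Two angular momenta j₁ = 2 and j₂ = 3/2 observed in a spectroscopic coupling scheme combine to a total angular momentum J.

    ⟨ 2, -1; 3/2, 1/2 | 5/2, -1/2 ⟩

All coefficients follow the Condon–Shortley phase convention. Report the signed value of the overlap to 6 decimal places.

√[6·1!3!2!/7! · 1!3!2!1!2!3!] = √(72/35)
  +(−1)^0/∏(0,1,3,2,0,0)! = 1/12  (running 1/12)
  +(−1)^1/∏(1,0,2,1,1,1)! = -1/2  (running -5/12)
⟨..|..⟩ = √(72/35)·(-5/12) = -0.597614

-0.597614  (= −√(5/14))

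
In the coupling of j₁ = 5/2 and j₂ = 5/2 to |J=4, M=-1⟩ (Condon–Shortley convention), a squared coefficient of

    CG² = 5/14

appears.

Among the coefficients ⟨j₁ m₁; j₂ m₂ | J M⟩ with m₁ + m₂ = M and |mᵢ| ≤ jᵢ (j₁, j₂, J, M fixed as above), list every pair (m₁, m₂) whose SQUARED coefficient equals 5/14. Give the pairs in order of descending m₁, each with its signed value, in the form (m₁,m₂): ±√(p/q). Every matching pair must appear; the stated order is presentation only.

Admissible pairs with m₁+m₂ = M = -1: (-5/2,3/2), (-3/2,1/2), (-1/2,-1/2), (1/2,-3/2), (3/2,-5/2)
  (m₁,m₂)=(3/2,-5/2): CG² = 1/7, CG = +√(1/7)
  (m₁,m₂)=(1/2,-3/2): CG² = 5/14, CG = +√(5/14)   ← matches the target
  (m₁,m₂)=(-1/2,-1/2): CG² = 0/1, CG = 0
  (m₁,m₂)=(-3/2,1/2): CG² = 5/14, CG = −√(5/14)   ← matches the target
  (m₁,m₂)=(-5/2,3/2): CG² = 1/7, CG = −√(1/7)
Pairs with CG² = 5/14: (1/2,-3/2): +√(5/14); (-3/2,1/2): −√(5/14)

(1/2,-3/2): +√(5/14); (-3/2,1/2): −√(5/14)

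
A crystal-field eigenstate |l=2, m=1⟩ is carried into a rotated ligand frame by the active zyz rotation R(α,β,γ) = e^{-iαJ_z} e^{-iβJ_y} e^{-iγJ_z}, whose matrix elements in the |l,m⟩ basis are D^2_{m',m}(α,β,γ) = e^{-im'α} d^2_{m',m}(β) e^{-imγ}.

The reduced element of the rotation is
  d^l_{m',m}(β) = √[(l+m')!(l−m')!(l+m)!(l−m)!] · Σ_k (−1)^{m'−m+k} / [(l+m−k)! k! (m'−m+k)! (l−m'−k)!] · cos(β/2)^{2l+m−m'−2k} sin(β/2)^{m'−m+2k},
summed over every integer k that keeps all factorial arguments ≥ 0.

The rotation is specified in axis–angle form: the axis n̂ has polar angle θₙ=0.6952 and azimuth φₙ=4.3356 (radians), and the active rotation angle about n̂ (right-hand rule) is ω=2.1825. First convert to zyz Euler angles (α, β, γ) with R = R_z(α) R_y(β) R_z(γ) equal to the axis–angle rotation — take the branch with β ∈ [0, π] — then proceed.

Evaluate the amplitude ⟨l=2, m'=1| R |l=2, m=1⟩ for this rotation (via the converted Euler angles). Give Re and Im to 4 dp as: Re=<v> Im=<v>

Re=0.0733 Im=0.1835

Axis–angle → zyz. n̂ = (sinθₙcosφₙ, sinθₙsinφₙ, cosθₙ) = (-0.235678, -0.595606, +0.767926), ω = 2.1825.
R = I cosω + sinω [n̂]ₓ + (1−cosω) n̂n̂ᵀ gives
  R = [-0.486822, -0.407697, -0.772520; +0.849659, -0.015799, -0.527095; +0.202690, -0.912980, +0.354095]
β = atan2(√(R₁₃²+R₂₃²), R₃₃) = 1.208850; α = atan2(R₂₃, R₁₃) mod 2π = 3.740345; γ = atan2(R₃₂, −R₃₁) mod 2π = 4.493923
First d^2_{1,1}(β=1.2088), then the phase factors e^{-i(1)α} and e^{-i(1)γ}:
Half-angle: c=0.822829, s=0.568289. N=√(6·1·6·1)=6.000000
k: max(0,(1)−(1))=0 … min(2+(1),2−(1))=1
  k=0: (−1)^0·6.0000/(6)·0.8228^4·0.5683^0 = +0.458393
  k=1: (−1)^1·6.0000/(2)·0.8228^2·0.5683^2 = -0.655962
d^2_{1,1}(1.2088) = +0.458393 -0.655962 = -0.197569
Attach z-rotation phases: D = e^{-i(1)(3.7403)}·(-0.197569)·e^{-i(1)(4.4939)} = +0.073335+0.183454i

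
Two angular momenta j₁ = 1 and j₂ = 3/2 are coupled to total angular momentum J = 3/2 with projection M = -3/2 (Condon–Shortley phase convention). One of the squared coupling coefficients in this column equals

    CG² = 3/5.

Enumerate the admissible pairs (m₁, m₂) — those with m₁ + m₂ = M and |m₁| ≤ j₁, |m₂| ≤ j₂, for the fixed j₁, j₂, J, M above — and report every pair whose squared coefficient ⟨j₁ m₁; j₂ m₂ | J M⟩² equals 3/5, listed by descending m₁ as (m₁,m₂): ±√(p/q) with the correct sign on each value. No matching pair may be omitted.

Admissible pairs with m₁+m₂ = M = -3/2: (-1,-1/2), (0,-3/2)
  (m₁,m₂)=(0,-3/2): CG² = 3/5, CG = +√(3/5)   ← matches the target
  (m₁,m₂)=(-1,-1/2): CG² = 2/5, CG = −√(2/5)
Pairs with CG² = 3/5: (0,-3/2): +√(3/5)

(0,-3/2): +√(3/5)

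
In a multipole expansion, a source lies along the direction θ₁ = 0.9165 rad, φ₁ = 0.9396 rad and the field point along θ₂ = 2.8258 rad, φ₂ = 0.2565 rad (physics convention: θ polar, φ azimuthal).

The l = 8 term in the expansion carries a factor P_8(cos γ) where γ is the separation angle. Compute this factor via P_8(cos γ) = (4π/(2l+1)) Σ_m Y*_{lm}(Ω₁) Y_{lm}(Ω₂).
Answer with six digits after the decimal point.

-0.276191

Expand P_8 via completeness: Σ_{m} conj(Y_{8,m}) at Ω₁ times Y_{8,m} at Ω₂ —
  [-8]  conj(Y_{8,-8})(Ω₁) = +0.026794+0.076431i ; Y_{8,-8}(Ω₂) = -0.000021-0.000040i ; Δ = +0.000002-0.000003i
  [-7]  conj(Y_{8,-7})(Ω₁) = +0.237822+0.072010i ; Y_{8,-7}(Ω₂) = +0.000122+0.000532i ; Δ = -0.000009+0.000135i
  [-6]  conj(Y_{8,-6})(Ω₁) = +0.341868-0.257516i ; Y_{8,-6}(Ω₂) = +0.000135-0.004238i ; Δ = -0.001045-0.001484i
  [-5]  conj(Y_{8,-5})(Ω₁) = -0.005725-0.397812i ; Y_{8,-5}(Ω₂) = -0.006701+0.022596i ; Δ = +0.009027+0.002536i
  [-4]  conj(Y_{8,-4})(Ω₁) = -0.031421-0.022281i ; Y_{8,-4}(Ω₂) = +0.049867-0.082292i ; Δ = -0.003400+0.001475i
  [-3]  conj(Y_{8,-3})(Ω₁) = +0.322315-0.107812i ; Y_{8,-3}(Ω₂) = -0.202708+0.196363i ; Δ = -0.044166+0.085145i
  [-2]  conj(Y_{8,-2})(Ω₁) = +0.069587-0.218436i ; Y_{8,-2}(Ω₂) = +0.475893-0.268072i ; Δ = -0.025441-0.122606i
  [-1]  conj(Y_{8,-1})(Ω₁) = +0.145137+0.198559i ; Y_{8,-1}(Ω₂) = -0.508024+0.133243i ; Δ = -0.100189-0.081534i
  [+0]  conj(Y_{8,0})(Ω₁) = +0.270509-0.000000i ; Y_{8,0}(Ω₂) = -0.159676+0.000000i ; Δ = -0.043194+0.000000i
  [+1]  conj(Y_{8,1})(Ω₁) = -0.145137+0.198559i ; Y_{8,1}(Ω₂) = +0.508024+0.133243i ; Δ = -0.100189+0.081534i
  [+2]  conj(Y_{8,2})(Ω₁) = +0.069587+0.218436i ; Y_{8,2}(Ω₂) = +0.475893+0.268072i ; Δ = -0.025441+0.122606i
  [+3]  conj(Y_{8,3})(Ω₁) = -0.322315-0.107812i ; Y_{8,3}(Ω₂) = +0.202708+0.196363i ; Δ = -0.044166-0.085145i
  [+4]  conj(Y_{8,4})(Ω₁) = -0.031421+0.022281i ; Y_{8,4}(Ω₂) = +0.049867+0.082292i ; Δ = -0.003400-0.001475i
  [+5]  conj(Y_{8,5})(Ω₁) = +0.005725-0.397812i ; Y_{8,5}(Ω₂) = +0.006701+0.022596i ; Δ = +0.009027-0.002536i
  [+6]  conj(Y_{8,6})(Ω₁) = +0.341868+0.257516i ; Y_{8,6}(Ω₂) = +0.000135+0.004238i ; Δ = -0.001045+0.001484i
  [+7]  conj(Y_{8,7})(Ω₁) = -0.237822+0.072010i ; Y_{8,7}(Ω₂) = -0.000122+0.000532i ; Δ = -0.000009-0.000135i
  [+8]  conj(Y_{8,8})(Ω₁) = +0.026794-0.076431i ; Y_{8,8}(Ω₂) = -0.000021+0.000040i ; Δ = +0.000002+0.000003i
Σ over m = -0.373636-0.000000i; ×(4π/17) → -0.276191-0.000000i. Real part: -0.276191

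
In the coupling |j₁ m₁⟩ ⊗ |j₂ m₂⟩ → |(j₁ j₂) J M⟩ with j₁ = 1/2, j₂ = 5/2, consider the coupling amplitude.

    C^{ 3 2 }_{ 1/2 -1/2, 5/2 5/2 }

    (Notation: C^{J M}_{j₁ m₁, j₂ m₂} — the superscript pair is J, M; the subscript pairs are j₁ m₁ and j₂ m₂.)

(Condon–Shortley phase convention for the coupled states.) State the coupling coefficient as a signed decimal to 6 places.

√[7·0!1!5!/7! · 0!1!5!0!5!1!] = √(2400)
  +(−1)^0/∏(0,0,1,5,0,0)! = 1/120  (running 1/120)
⟨..|..⟩ = √(2400)·(1/120) = +0.408248

+0.408248  (= +√(1/6))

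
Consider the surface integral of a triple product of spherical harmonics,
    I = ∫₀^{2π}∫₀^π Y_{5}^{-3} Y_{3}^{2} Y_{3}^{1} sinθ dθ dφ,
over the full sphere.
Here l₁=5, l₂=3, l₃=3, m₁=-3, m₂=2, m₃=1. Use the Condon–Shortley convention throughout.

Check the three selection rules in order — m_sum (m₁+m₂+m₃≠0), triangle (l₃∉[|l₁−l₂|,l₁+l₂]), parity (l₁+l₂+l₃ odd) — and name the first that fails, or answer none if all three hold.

parity

Σmᵢ = 0  ✓
l₃∈[|l₁−l₂|,l₁+l₂]=[2,8], have l₃=3  ✓
Σlᵢ = 11 ⇒ odd  ✗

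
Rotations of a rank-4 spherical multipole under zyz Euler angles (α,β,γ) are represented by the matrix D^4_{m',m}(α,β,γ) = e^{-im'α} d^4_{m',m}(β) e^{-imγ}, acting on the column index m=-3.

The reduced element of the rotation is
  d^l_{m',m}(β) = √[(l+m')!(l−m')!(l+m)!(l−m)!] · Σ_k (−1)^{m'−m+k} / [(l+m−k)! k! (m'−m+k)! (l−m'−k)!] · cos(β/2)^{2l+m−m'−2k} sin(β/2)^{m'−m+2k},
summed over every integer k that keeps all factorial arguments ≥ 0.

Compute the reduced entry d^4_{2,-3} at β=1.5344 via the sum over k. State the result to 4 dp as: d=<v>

d=-0.4656

d^4_{2,-3}(β=1.5344) via the finite sum:
With c≡cos(β/2)=0.719857 and s≡sin(β/2)=0.694122, N=[720·2·1·5040]^{1/2}=2693.993318
k: max(0,(-3)−(2))=0 … min(4+(-3),4−(2))=1
  k=0: (−1)^5·2693.9933/(240)·0.7199^3·0.6941^5 = -0.674690
  k=1: (−1)^6·2693.9933/(720)·0.7199^1·0.6941^7 = +0.209104
d^4_{2,-3}(1.5344) = -0.674690 +0.209104 = -0.465586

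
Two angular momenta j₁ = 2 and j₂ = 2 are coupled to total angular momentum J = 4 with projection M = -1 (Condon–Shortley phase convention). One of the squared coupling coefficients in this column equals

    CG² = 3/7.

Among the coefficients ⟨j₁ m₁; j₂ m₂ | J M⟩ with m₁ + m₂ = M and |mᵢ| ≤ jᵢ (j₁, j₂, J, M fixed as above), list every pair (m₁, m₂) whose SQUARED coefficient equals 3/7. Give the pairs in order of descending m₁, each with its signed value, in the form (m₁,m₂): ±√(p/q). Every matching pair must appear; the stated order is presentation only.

(0,-1): +√(3/7); (-1,0): +√(3/7)

Admissible pairs with m₁+m₂ = M = -1: (-2,1), (-1,0), (0,-1), (1,-2)
  (m₁,m₂)=(1,-2): CG² = 1/14, CG = +√(1/14)
  (m₁,m₂)=(0,-1): CG² = 3/7, CG = +√(3/7)   ← matches the target
  (m₁,m₂)=(-1,0): CG² = 3/7, CG = +√(3/7)   ← matches the target
  (m₁,m₂)=(-2,1): CG² = 1/14, CG = +√(1/14)
Pairs with CG² = 3/7: (0,-1): +√(3/7); (-1,0): +√(3/7)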